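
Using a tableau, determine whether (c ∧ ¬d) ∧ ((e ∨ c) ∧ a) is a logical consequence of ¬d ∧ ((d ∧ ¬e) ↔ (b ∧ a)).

Initial set: {T (¬d ∧ ((d ∧ ¬e) ↔ (b ∧ a))); F ((c ∧ ¬d) ∧ ((e ∨ c) ∧ a))}.
T (¬d ∧ ((d ∧ ¬e) ↔ (b ∧ a))): α-rule — add T ¬d, T ((d ∧ ¬e) ↔ (b ∧ a)).
F ((c ∧ ¬d) ∧ ((e ∨ c) ∧ a)): β-rule — branch into F (c ∧ ¬d)  //  F ((e ∨ c) ∧ a).
  branch 1 (add F (c ∧ ¬d)):
    T ((d ∧ ¬e) ↔ (b ∧ a)): β-rule — branch into T (d ∧ ¬e), T (b ∧ a)  //  F (d ∧ ¬e), F (b ∧ a).
      branch 1.1 (add T (d ∧ ¬e), T (b ∧ a)):
        T (d ∧ ¬e): α-rule — add T d, T ¬e.
        × closes — contains both d and ¬d.
      branch 1.2 (add F (d ∧ ¬e), F (b ∧ a)):
        F (c ∧ ¬d): β-rule — branch into F c  //  F ¬d.
          branch 1.2.1 (add F c):
            F (d ∧ ¬e): β-rule — branch into F d  //  F ¬e.
              branch 1.2.1.1 (add F d):
                F (b ∧ a): β-rule — branch into F b  //  F a.
                  branch 1.2.1.1.1 (add F b):
                    ○ open, literals {b=F, c=F, d=F}.
                  branch 1.2.1.1.2 (add F a):
                    ○ open, literals {a=F, c=F, d=F}.
              branch 1.2.1.2 (add F ¬e):
                F (b ∧ a): β-rule — branch into F b  //  F a.
                  branch 1.2.1.2.1 (add F b):
                    ○ open, literals {b=F, c=F, d=F, e=T}.
                  branch 1.2.1.2.2 (add F a):
                    ○ open, literals {a=F, c=F, d=F, e=T}.
          branch 1.2.2 (add F ¬d):
            × closes — contains both d and ¬d.
  branch 2 (add F ((e ∨ c) ∧ a)):
    T ((d ∧ ¬e) ↔ (b ∧ a)): β-rule — branch into T (d ∧ ¬e), T (b ∧ a)  //  F (d ∧ ¬e), F (b ∧ a).
      branch 2.1 (add T (d ∧ ¬e), T (b ∧ a)):
        T (d ∧ ¬e): α-rule — add T d, T ¬e.
        × closes — contains both d and ¬d.
      branch 2.2 (add F (d ∧ ¬e), F (b ∧ a)):
        F ((e ∨ c) ∧ a): β-rule — branch into F (e ∨ c)  //  F a.
          branch 2.2.1 (add F (e ∨ c)):
            F (e ∨ c): α-rule — add F e, F c.
            F (d ∧ ¬e): β-rule — branch into F d  //  F ¬e.
              branch 2.2.1.1 (add F d):
                F (b ∧ a): β-rule — branch into F b  //  F a.
                  branch 2.2.1.1.1 (add F b):
                    ○ open, literals {b=F, c=F, d=F, e=F}.
                  branch 2.2.1.1.2 (add F a):
                    ○ open, literals {a=F, c=F, d=F, e=F}.
              branch 2.2.1.2 (add F ¬e):
                × closes — contains both e and ¬e.
          branch 2.2.2 (add F a):
            F (d ∧ ¬e): β-rule — branch into F d  //  F ¬e.
              branch 2.2.2.1 (add F d):
                F (b ∧ a): β-rule — branch into F b  //  F a.
                  branch 2.2.2.1.1 (add F b):
                    ○ open, literals {a=F, b=F, d=F}.
                  branch 2.2.2.1.2 (add F a):
                    ○ open, literals {a=F, d=F}.
              branch 2.2.2.2 (add F ¬e):
                F (b ∧ a): β-rule — branch into F b  //  F a.
                  branch 2.2.2.2.1 (add F b):
                    ○ open, literals {a=F, b=F, d=F, e=T}.
                  branch 2.2.2.2.2 (add F a):
                    ○ open, literals {a=F, d=F, e=T}.
4 branches closed, 10 open.
An open branch gives a countermodel: b=F, c=F, d=F (unmentioned atoms arbitrary); the premises hold there but the conclusion fails.

No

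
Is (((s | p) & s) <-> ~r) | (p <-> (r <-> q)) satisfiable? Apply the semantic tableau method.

Satisfiable

Initial set: {((((s | p) & s) <-> ~r) | (p <-> (r <-> q)))}.
((((s | p) & s) <-> ~r) | (p <-> (r <-> q))): β-rule — branch into (((s | p) & s) <-> ~r)  //  (p <-> (r <-> q)).
  branch 1 (add (((s | p) & s) <-> ~r)):
    (((s | p) & s) <-> ~r): β-rule — branch into ((s | p) & s), ~r  //  ~((s | p) & s), ~~r.
      branch 1.1 (add ((s | p) & s), ~r):
        ((s | p) & s): α-rule — add (s | p), s.
        (s | p): β-rule — branch into s  //  p.
          branch 1.1.1 (add s):
            ○ open, literals {r=false, s=true}.
          branch 1.1.2 (add p):
            ○ open, literals {p=true, r=false, s=true}.
      branch 1.2 (add ~((s | p) & s), ~~r):
        ~((s | p) & s): β-rule — branch into ~(s | p)  //  ~s.
          branch 1.2.1 (add ~(s | p)):
            ~(s | p): α-rule — add ~s, ~p.
            ○ open, literals {p=false, r=true, s=false}.
          branch 1.2.2 (add ~s):
            ○ open, literals {r=true, s=false}.
  branch 2 (add (p <-> (r <-> q))):
    (p <-> (r <-> q)): β-rule — branch into p, (r <-> q)  //  ~p, ~(r <-> q).
      branch 2.1 (add p, (r <-> q)):
        (r <-> q): β-rule — branch into r, q  //  ~r, ~q.
          branch 2.1.1 (add r, q):
            ○ open, literals {p=true, q=true, r=true}.
          branch 2.1.2 (add ~r, ~q):
            ○ open, literals {p=true, q=false, r=false}.
      branch 2.2 (add ~p, ~(r <-> q)):
        ~(r <-> q): β-rule — branch into r, ~q  //  ~r, q.
          branch 2.2.1 (add r, ~q):
            ○ open, literals {p=false, q=false, r=true}.
          branch 2.2.2 (add ~r, q):
            ○ open, literals {p=false, q=true, r=false}.
0 branches closed, 8 open.
An open branch gives a satisfying assignment: r=false, s=true.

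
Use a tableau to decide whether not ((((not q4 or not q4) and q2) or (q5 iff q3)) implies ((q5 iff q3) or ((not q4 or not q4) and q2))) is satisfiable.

Initial set: {not ((((not q4 or not q4) and q2) or (q5 iff q3)) implies ((q5 iff q3) or ((not q4 or not q4) and q2)))}.
not ((((not q4 or not q4) and q2) or (q5 iff q3)) implies ((q5 iff q3) or ((not q4 or not q4) and q2))): α-rule — add (((not q4 or not q4) and q2) or (q5 iff q3)), not ((q5 iff q3) or ((not q4 or not q4) and q2)).
not ((q5 iff q3) or ((not q4 or not q4) and q2)): α-rule — add not (q5 iff q3), not ((not q4 or not q4) and q2).
(((not q4 or not q4) and q2) or (q5 iff q3)): β-rule — branch into ((not q4 or not q4) and q2)  //  (q5 iff q3).
  branch 1 (add ((not q4 or not q4) and q2)):
    ((not q4 or not q4) and q2): α-rule — add (not q4 or not q4), q2.
    not (q5 iff q3): β-rule — branch into q5, not q3  //  not q5, q3.
      branch 1.1 (add q5, not q3):
        not ((not q4 or not q4) and q2): β-rule — branch into not (not q4 or not q4)  //  not q2.
          branch 1.1.1 (add not (not q4 or not q4)):
            not (not q4 or not q4): α-rule — add not not q4, not not q4.
            (not q4 or not q4): β-rule — branch into not q4  //  not q4.
              branch 1.1.1.1 (add not q4):
                × closes — contains both q4 and not q4.
              branch 1.1.1.2 (add not q4):
                × closes — contains both q4 and not q4.
          branch 1.1.2 (add not q2):
            × closes — contains both q2 and not q2.
      branch 1.2 (add not q5, q3):
        not ((not q4 or not q4) and q2): β-rule — branch into not (not q4 or not q4)  //  not q2.
          branch 1.2.1 (add not (not q4 or not q4)):
            not (not q4 or not q4): α-rule — add not not q4, not not q4.
            (not q4 or not q4): β-rule — branch into not q4  //  not q4.
              branch 1.2.1.1 (add not q4):
                × closes — contains both q4 and not q4.
              branch 1.2.1.2 (add not q4):
                × closes — contains both q4 and not q4.
          branch 1.2.2 (add not q2):
            × closes — contains both q2 and not q2.
  branch 2 (add (q5 iff q3)):
    not (q5 iff q3): β-rule — branch into q5, not q3  //  not q5, q3.
      branch 2.1 (add q5, not q3):
        not ((not q4 or not q4) and q2): β-rule — branch into not (not q4 or not q4)  //  not q2.
          branch 2.1.1 (add not (not q4 or not q4)):
            not (not q4 or not q4): α-rule — add not not q4, not not q4.
            (q5 iff q3): β-rule — branch into q5, q3  //  not q5, not q3.
              branch 2.1.1.1 (add q5, q3):
                × closes — contains both q3 and not q3.
              branch 2.1.1.2 (add not q5, not q3):
                × closes — contains both q5 and not q5.
          branch 2.1.2 (add not q2):
            (q5 iff q3): β-rule — branch into q5, q3  //  not q5, not q3.
              branch 2.1.2.1 (add q5, q3):
                × closes — contains both q3 and not q3.
              branch 2.1.2.2 (add not q5, not q3):
                × closes — contains both q5 and not q5.
      branch 2.2 (add not q5, q3):
        not ((not q4 or not q4) and q2): β-rule — branch into not (not q4 or not q4)  //  not q2.
          branch 2.2.1 (add not (not q4 or not q4)):
            not (not q4 or not q4): α-rule — add not not q4, not not q4.
            (q5 iff q3): β-rule — branch into q5, q3  //  not q5, not q3.
              branch 2.2.1.1 (add q5, q3):
                × closes — contains both q5 and not q5.
              branch 2.2.1.2 (add not q5, not q3):
                × closes — contains both q3 and not q3.
          branch 2.2.2 (add not q2):
            (q5 iff q3): β-rule — branch into q5, q3  //  not q5, not q3.
              branch 2.2.2.1 (add q5, q3):
                × closes — contains both q5 and not q5.
              branch 2.2.2.2 (add not q5, not q3):
                × closes — contains both q3 and not q3.
All 14 branches close.
Every branch closed; the formula is unsatisfiable.

Unsatisfiable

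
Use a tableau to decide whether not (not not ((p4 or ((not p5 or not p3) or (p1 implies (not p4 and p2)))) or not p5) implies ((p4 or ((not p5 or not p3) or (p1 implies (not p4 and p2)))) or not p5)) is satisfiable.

Unsatisfiable

Initial set: {not (not not ((p4 or ((not p5 or not p3) or (p1 implies (not p4 and p2)))) or not p5) implies ((p4 or ((not p5 or not p3) or (p1 implies (not p4 and p2)))) or not p5))}.
not (not not ((p4 or ((not p5 or not p3) or (p1 implies (not p4 and p2)))) or not p5) implies ((p4 or ((not p5 or not p3) or (p1 implies (not p4 and p2)))) or not p5)): α-rule — add not not ((p4 or ((not p5 or not p3) or (p1 implies (not p4 and p2)))) or not p5), not ((p4 or ((not p5 or not p3) or (p1 implies (not p4 and p2)))) or not p5).
not not ((p4 or ((not p5 or not p3) or (p1 implies (not p4 and p2)))) or not p5): drop double negation, giving ((p4 or ((not p5 or not p3) or (p1 implies (not p4 and p2)))) or not p5).
not ((p4 or ((not p5 or not p3) or (p1 implies (not p4 and p2)))) or not p5): α-rule — add not (p4 or ((not p5 or not p3) or (p1 implies (not p4 and p2)))), not not p5.
not (p4 or ((not p5 or not p3) or (p1 implies (not p4 and p2)))): α-rule — add not p4, not ((not p5 or not p3) or (p1 implies (not p4 and p2))).
not ((not p5 or not p3) or (p1 implies (not p4 and p2))): α-rule — add not (not p5 or not p3), not (p1 implies (not p4 and p2)).
not (not p5 or not p3): α-rule — add not not p5, not not p3.
not (p1 implies (not p4 and p2)): α-rule — add p1, not (not p4 and p2).
((p4 or ((not p5 or not p3) or (p1 implies (not p4 and p2)))) or not p5): β-rule — branch into (p4 or ((not p5 or not p3) or (p1 implies (not p4 and p2))))  //  not p5.
  branch 1 (add (p4 or ((not p5 or not p3) or (p1 implies (not p4 and p2))))):
    not (not p4 and p2): β-rule — branch into not not p4  //  not p2.
      branch 1.1 (add not not p4):
        × closes — contains both p4 and not p4.
      branch 1.2 (add not p2):
        (p4 or ((not p5 or not p3) or (p1 implies (not p4 and p2)))): β-rule — branch into p4  //  ((not p5 or not p3) or (p1 implies (not p4 and p2))).
          branch 1.2.1 (add p4):
            × closes — contains both p4 and not p4.
          branch 1.2.2 (add ((not p5 or not p3) or (p1 implies (not p4 and p2)))):
            ((not p5 or not p3) or (p1 implies (not p4 and p2))): β-rule — branch into (not p5 or not p3)  //  (p1 implies (not p4 and p2)).
              branch 1.2.2.1 (add (not p5 or not p3)):
                (not p5 or not p3): β-rule — branch into not p5  //  not p3.
                  branch 1.2.2.1.1 (add not p5):
                    × closes — contains both p5 and not p5.
                  branch 1.2.2.1.2 (add not p3):
                    × closes — contains both p3 and not p3.
              branch 1.2.2.2 (add (p1 implies (not p4 and p2))):
                (p1 implies (not p4 and p2)): β-rule — branch into not p1  //  (not p4 and p2).
                  branch 1.2.2.2.1 (add not p1):
                    × closes — contains both p1 and not p1.
                  branch 1.2.2.2.2 (add (not p4 and p2)):
                    (not p4 and p2): α-rule — add not p4, p2.
                    × closes — contains both p2 and not p2.
  branch 2 (add not p5):
    × closes — contains both p5 and not p5.
All 7 branches close.
Every branch closed; the formula is unsatisfiable.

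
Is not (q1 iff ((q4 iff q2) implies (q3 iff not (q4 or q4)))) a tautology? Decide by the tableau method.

Assume the negation and expand:
Initial set: {not not (q1 iff ((q4 iff q2) implies (q3 iff not (q4 or q4))))}.
not not (q1 iff ((q4 iff q2) implies (q3 iff not (q4 or q4)))): β-rule — branch into q1, ((q4 iff q2) implies (q3 iff not (q4 or q4)))  //  not q1, not ((q4 iff q2) implies (q3 iff not (q4 or q4))).
  branch 1 (add q1, ((q4 iff q2) implies (q3 iff not (q4 or q4)))):
    ((q4 iff q2) implies (q3 iff not (q4 or q4))): β-rule — branch into not (q4 iff q2)  //  (q3 iff not (q4 or q4)).
      branch 1.1 (add not (q4 iff q2)):
        not (q4 iff q2): β-rule — branch into q4, not q2  //  not q4, q2.
          branch 1.1.1 (add q4, not q2):
            ○ open, literals {q1=1, q2=0, q4=1}.
          branch 1.1.2 (add not q4, q2):
            ○ open, literals {q1=1, q2=1, q4=0}.
      branch 1.2 (add (q3 iff not (q4 or q4))):
        (q3 iff not (q4 or q4)): β-rule — branch into q3, not (q4 or q4)  //  not q3, not not (q4 or q4).
          branch 1.2.1 (add q3, not (q4 or q4)):
            not (q4 or q4): α-rule — add not q4, not q4.
            ○ open, literals {q1=1, q3=1, q4=0}.
          branch 1.2.2 (add not q3, not not (q4 or q4)):
            not not (q4 or q4): β-rule — branch into q4  //  q4.
              branch 1.2.2.1 (add q4):
                ○ open, literals {q1=1, q3=0, q4=1}.
              branch 1.2.2.2 (add q4):
                ○ open, literals {q1=1, q3=0, q4=1}.
  branch 2 (add not q1, not ((q4 iff q2) implies (q3 iff not (q4 or q4)))):
    not ((q4 iff q2) implies (q3 iff not (q4 or q4))): α-rule — add (q4 iff q2), not (q3 iff not (q4 or q4)).
    (q4 iff q2): β-rule — branch into q4, q2  //  not q4, not q2.
      branch 2.1 (add q4, q2):
        not (q3 iff not (q4 or q4)): β-rule — branch into q3, not not (q4 or q4)  //  not q3, not (q4 or q4).
          branch 2.1.1 (add q3, not not (q4 or q4)):
            not not (q4 or q4): β-rule — branch into q4  //  q4.
              branch 2.1.1.1 (add q4):
                ○ open, literals {q1=0, q2=1, q3=1, q4=1}.
              branch 2.1.1.2 (add q4):
                ○ open, literals {q1=0, q2=1, q3=1, q4=1}.
          branch 2.1.2 (add not q3, not (q4 or q4)):
            not (q4 or q4): α-rule — add not q4, not q4.
            × closes — contains both q4 and not q4.
      branch 2.2 (add not q4, not q2):
        not (q3 iff not (q4 or q4)): β-rule — branch into q3, not not (q4 or q4)  //  not q3, not (q4 or q4).
          branch 2.2.1 (add q3, not not (q4 or q4)):
            not not (q4 or q4): β-rule — branch into q4  //  q4.
              branch 2.2.1.1 (add q4):
                × closes — contains both q4 and not q4.
              branch 2.2.1.2 (add q4):
                × closes — contains both q4 and not q4.
          branch 2.2.2 (add not q3, not (q4 or q4)):
            not (q4 or q4): α-rule — add not q4, not q4.
            ○ open, literals {q1=0, q2=0, q3=0, q4=0}.
3 branches closed, 8 open.
An open branch gives a countermodel: q1=1, q2=0, q4=1 (unmentioned atoms arbitrary); under it the original formula is false.

Not valid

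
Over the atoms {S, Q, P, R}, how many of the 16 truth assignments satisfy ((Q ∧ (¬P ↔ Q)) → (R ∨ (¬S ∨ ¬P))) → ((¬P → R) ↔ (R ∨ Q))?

12

Initial set: {(((Q ∧ (¬P ↔ Q)) → (R ∨ (¬S ∨ ¬P))) → ((¬P → R) ↔ (R ∨ Q)))}.
(((Q ∧ (¬P ↔ Q)) → (R ∨ (¬S ∨ ¬P))) → ((¬P → R) ↔ (R ∨ Q))): β-rule — branch into ¬((Q ∧ (¬P ↔ Q)) → (R ∨ (¬S ∨ ¬P)))  //  ((¬P → R) ↔ (R ∨ Q)).
  branch 1 (add ¬((Q ∧ (¬P ↔ Q)) → (R ∨ (¬S ∨ ¬P)))):
    ¬((Q ∧ (¬P ↔ Q)) → (R ∨ (¬S ∨ ¬P))): α-rule — add (Q ∧ (¬P ↔ Q)), ¬(R ∨ (¬S ∨ ¬P)).
    (Q ∧ (¬P ↔ Q)): α-rule — add Q, (¬P ↔ Q).
    ¬(R ∨ (¬S ∨ ¬P)): α-rule — add ¬R, ¬(¬S ∨ ¬P).
    ¬(¬S ∨ ¬P): α-rule — add ¬¬S, ¬¬P.
    (¬P ↔ Q): β-rule — branch into ¬P, Q  //  ¬¬P, ¬Q.
      branch 1.1 (add ¬P, Q):
        × closes — contains both P and ¬P.
      branch 1.2 (add ¬¬P, ¬Q):
        × closes — contains both Q and ¬Q.
  branch 2 (add ((¬P → R) ↔ (R ∨ Q))):
    ((¬P → R) ↔ (R ∨ Q)): β-rule — branch into (¬P → R), (R ∨ Q)  //  ¬(¬P → R), ¬(R ∨ Q).
      branch 2.1 (add (¬P → R), (R ∨ Q)):
        (¬P → R): β-rule — branch into ¬¬P  //  R.
          branch 2.1.1 (add ¬¬P):
            (R ∨ Q): β-rule — branch into R  //  Q.
              branch 2.1.1.1 (add R):
                ○ open, literals {P=1, R=1}.
              branch 2.1.1.2 (add Q):
                ○ open, literals {P=1, Q=1}.
          branch 2.1.2 (add R):
            (R ∨ Q): β-rule — branch into R  //  Q.
              branch 2.1.2.1 (add R):
                ○ open, literals {R=1}.
              branch 2.1.2.2 (add Q):
                ○ open, literals {Q=1, R=1}.
      branch 2.2 (add ¬(¬P → R), ¬(R ∨ Q)):
        ¬(¬P → R): α-rule — add ¬P, ¬R.
        ¬(R ∨ Q): α-rule — add ¬R, ¬Q.
        ○ open, literals {P=0, Q=0, R=0}.
2 branches closed, 5 open.
Each open branch fixes some atoms; the unmentioned ones are free. Counting distinct full assignments: branch {P=1, R=1} (S, Q) contributes 4 new; branch {P=1, Q=1} (S, R) contributes 2 new; branch {R=1} (S, Q, P) contributes 4 new; branch {Q=1, R=1} (S, P) contributes 0 new; branch {P=0, Q=0, R=0} (S) contributes 2 new. Total: 12.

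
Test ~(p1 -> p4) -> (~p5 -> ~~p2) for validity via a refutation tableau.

Assume the negation and expand:
Initial set: {F (~(p1 -> p4) -> (~p5 -> ~~p2))}.
F (~(p1 -> p4) -> (~p5 -> ~~p2)): α-rule — add T ~(p1 -> p4), F (~p5 -> ~~p2).
T ~(p1 -> p4): α-rule — add T p1, F p4.
F (~p5 -> ~~p2): α-rule — add T ~p5, F ~~p2.
F ~~p2: drop double negation, giving F p2.
○ open, literals {p1=T, p2=F, p4=F, p5=F}.
0 branches closed, 1 open.
An open branch gives a countermodel: p1=T, p2=F, p4=F, p5=F (unmentioned atoms arbitrary); under it the original formula is false.

Not valid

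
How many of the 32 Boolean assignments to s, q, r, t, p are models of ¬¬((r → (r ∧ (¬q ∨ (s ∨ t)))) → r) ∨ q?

24

Initial set: {T (¬¬((r → (r ∧ (¬q ∨ (s ∨ t)))) → r) ∨ q)}.
T (¬¬((r → (r ∧ (¬q ∨ (s ∨ t)))) → r) ∨ q): β-rule — branch into T ¬¬((r → (r ∧ (¬q ∨ (s ∨ t)))) → r)  //  T q.
  branch 1 (add T ¬¬((r → (r ∧ (¬q ∨ (s ∨ t)))) → r)):
    T ¬¬((r → (r ∧ (¬q ∨ (s ∨ t)))) → r): drop double negation, giving T ((r → (r ∧ (¬q ∨ (s ∨ t)))) → r).
    T ((r → (r ∧ (¬q ∨ (s ∨ t)))) → r): β-rule — branch into F (r → (r ∧ (¬q ∨ (s ∨ t))))  //  T r.
      branch 1.1 (add F (r → (r ∧ (¬q ∨ (s ∨ t))))):
        F (r → (r ∧ (¬q ∨ (s ∨ t)))): α-rule — add T r, F (r ∧ (¬q ∨ (s ∨ t))).
        F (r ∧ (¬q ∨ (s ∨ t))): β-rule — branch into F r  //  F (¬q ∨ (s ∨ t)).
          branch 1.1.1 (add F r):
            × closes — contains both r and ¬r.
          branch 1.1.2 (add F (¬q ∨ (s ∨ t))):
            F (¬q ∨ (s ∨ t)): α-rule — add F ¬q, F (s ∨ t).
            F (s ∨ t): α-rule — add F s, F t.
            ○ open, literals {q=1, r=1, s=0, t=0}.
      branch 1.2 (add T r):
        ○ open, literals {r=1}.
  branch 2 (add T q):
    ○ open, literals {q=1}.
1 branch closed, 3 open.
Each open branch fixes some atoms; the unmentioned ones are free. Counting distinct full assignments: branch {q=1, r=1, s=0, t=0} (p) contributes 2 new; branch {r=1} (s, q, t, p) contributes 14 new; branch {q=1} (s, r, t, p) contributes 8 new. Total: 24.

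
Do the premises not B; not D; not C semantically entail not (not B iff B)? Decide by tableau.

Initial set: {not B; not D; not C; not not (not B iff B)}.
not not (not B iff B): β-rule — branch into not B, B  //  not not B, not B.
  branch 1 (add not B, B):
    × closes — contains both B and not B.
  branch 2 (add not not B, not B):
    × closes — contains both B and not B.
All 2 branches close.
Every branch closed, so the premises entail the conclusion.

Yes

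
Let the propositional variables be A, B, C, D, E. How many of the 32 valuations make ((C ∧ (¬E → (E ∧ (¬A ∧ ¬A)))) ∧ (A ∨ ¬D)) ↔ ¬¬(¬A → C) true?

Initial set: {(((C ∧ (¬E → (E ∧ (¬A ∧ ¬A)))) ∧ (A ∨ ¬D)) ↔ ¬¬(¬A → C))}.
(((C ∧ (¬E → (E ∧ (¬A ∧ ¬A)))) ∧ (A ∨ ¬D)) ↔ ¬¬(¬A → C)): β-rule — branch into ((C ∧ (¬E → (E ∧ (¬A ∧ ¬A)))) ∧ (A ∨ ¬D)), ¬¬(¬A → C)  //  ¬((C ∧ (¬E → (E ∧ (¬A ∧ ¬A)))) ∧ (A ∨ ¬D)), ¬¬¬(¬A → C).
  branch 1 (add ((C ∧ (¬E → (E ∧ (¬A ∧ ¬A)))) ∧ (A ∨ ¬D)), ¬¬(¬A → C)):
    ((C ∧ (¬E → (E ∧ (¬A ∧ ¬A)))) ∧ (A ∨ ¬D)): α-rule — add (C ∧ (¬E → (E ∧ (¬A ∧ ¬A)))), (A ∨ ¬D).
    ¬¬(¬A → C): drop double negation, giving (¬A → C).
    (C ∧ (¬E → (E ∧ (¬A ∧ ¬A)))): α-rule — add C, (¬E → (E ∧ (¬A ∧ ¬A))).
    (A ∨ ¬D): β-rule — branch into A  //  ¬D.
      branch 1.1 (add A):
        (¬A → C): β-rule — branch into ¬¬A  //  C.
          branch 1.1.1 (add ¬¬A):
            (¬E → (E ∧ (¬A ∧ ¬A))): β-rule — branch into ¬¬E  //  (E ∧ (¬A ∧ ¬A)).
              branch 1.1.1.1 (add ¬¬E):
                ○ open, literals {A=true, C=true, E=true}.
              branch 1.1.1.2 (add (E ∧ (¬A ∧ ¬A))):
                (E ∧ (¬A ∧ ¬A)): α-rule — add E, (¬A ∧ ¬A).
                (¬A ∧ ¬A): α-rule — add ¬A, ¬A.
                × closes — contains both A and ¬A.
          branch 1.1.2 (add C):
            (¬E → (E ∧ (¬A ∧ ¬A))): β-rule — branch into ¬¬E  //  (E ∧ (¬A ∧ ¬A)).
              branch 1.1.2.1 (add ¬¬E):
                ○ open, literals {A=true, C=true, E=true}.
              branch 1.1.2.2 (add (E ∧ (¬A ∧ ¬A))):
                (E ∧ (¬A ∧ ¬A)): α-rule — add E, (¬A ∧ ¬A).
                (¬A ∧ ¬A): α-rule — add ¬A, ¬A.
                × closes — contains both A and ¬A.
      branch 1.2 (add ¬D):
        (¬A → C): β-rule — branch into ¬¬A  //  C.
          branch 1.2.1 (add ¬¬A):
            (¬E → (E ∧ (¬A ∧ ¬A))): β-rule — branch into ¬¬E  //  (E ∧ (¬A ∧ ¬A)).
              branch 1.2.1.1 (add ¬¬E):
                ○ open, literals {A=true, C=true, D=false, E=true}.
              branch 1.2.1.2 (add (E ∧ (¬A ∧ ¬A))):
                (E ∧ (¬A ∧ ¬A)): α-rule — add E, (¬A ∧ ¬A).
                (¬A ∧ ¬A): α-rule — add ¬A, ¬A.
                × closes — contains both A and ¬A.
          branch 1.2.2 (add C):
            (¬E → (E ∧ (¬A ∧ ¬A))): β-rule — branch into ¬¬E  //  (E ∧ (¬A ∧ ¬A)).
              branch 1.2.2.1 (add ¬¬E):
                ○ open, literals {C=true, D=false, E=true}.
              branch 1.2.2.2 (add (E ∧ (¬A ∧ ¬A))):
                (E ∧ (¬A ∧ ¬A)): α-rule — add E, (¬A ∧ ¬A).
                (¬A ∧ ¬A): α-rule — add ¬A, ¬A.
                ○ open, literals {A=false, C=true, D=false, E=true}.
  branch 2 (add ¬((C ∧ (¬E → (E ∧ (¬A ∧ ¬A)))) ∧ (A ∨ ¬D)), ¬¬¬(¬A → C)):
    ¬¬¬(¬A → C): drop double negation, giving ¬(¬A → C).
    ¬(¬A → C): α-rule — add ¬A, ¬C.
    ¬((C ∧ (¬E → (E ∧ (¬A ∧ ¬A)))) ∧ (A ∨ ¬D)): β-rule — branch into ¬(C ∧ (¬E → (E ∧ (¬A ∧ ¬A))))  //  ¬(A ∨ ¬D).
      branch 2.1 (add ¬(C ∧ (¬E → (E ∧ (¬A ∧ ¬A))))):
        ¬(C ∧ (¬E → (E ∧ (¬A ∧ ¬A)))): β-rule — branch into ¬C  //  ¬(¬E → (E ∧ (¬A ∧ ¬A))).
          branch 2.1.1 (add ¬C):
            ○ open, literals {A=false, C=false}.
          branch 2.1.2 (add ¬(¬E → (E ∧ (¬A ∧ ¬A)))):
            ¬(¬E → (E ∧ (¬A ∧ ¬A))): α-rule — add ¬E, ¬(E ∧ (¬A ∧ ¬A)).
            ¬(E ∧ (¬A ∧ ¬A)): β-rule — branch into ¬E  //  ¬(¬A ∧ ¬A).
              branch 2.1.2.1 (add ¬E):
                ○ open, literals {A=false, C=false, E=false}.
              branch 2.1.2.2 (add ¬(¬A ∧ ¬A)):
                ¬(¬A ∧ ¬A): β-rule — branch into ¬¬A  //  ¬¬A.
                  branch 2.1.2.2.1 (add ¬¬A):
                    × closes — contains both A and ¬A.
                  branch 2.1.2.2.2 (add ¬¬A):
                    × closes — contains both A and ¬A.
      branch 2.2 (add ¬(A ∨ ¬D)):
        ¬(A ∨ ¬D): α-rule — add ¬A, ¬¬D.
        ○ open, literals {A=false, C=false, D=true}.
5 branches closed, 8 open.
Each open branch fixes some atoms; the unmentioned ones are free. Counting distinct full assignments: branch {A=true, C=true, E=true} (B, D) contributes 4 new; branch {A=true, C=true, E=true} (B, D) contributes 0 new; branch {A=true, C=true, D=false, E=true} (B) contributes 0 new; branch {C=true, D=false, E=true} (A, B) contributes 2 new; branch {A=false, C=true, D=false, E=true} (B) contributes 0 new; branch {A=false, C=false} (B, D, E) contributes 8 new; branch {A=false, C=false, E=false} (B, D) contributes 0 new; branch {A=false, C=false, D=true} (B, E) contributes 0 new. Total: 14.

14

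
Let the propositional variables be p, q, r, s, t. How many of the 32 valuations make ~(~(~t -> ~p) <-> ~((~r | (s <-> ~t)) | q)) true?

Initial set: {~(~(~t -> ~p) <-> ~((~r | (s <-> ~t)) | q))}.
~(~(~t -> ~p) <-> ~((~r | (s <-> ~t)) | q)): β-rule — branch into ~(~t -> ~p), ~~((~r | (s <-> ~t)) | q)  //  ~~(~t -> ~p), ~((~r | (s <-> ~t)) | q).
  branch 1 (add ~(~t -> ~p), ~~((~r | (s <-> ~t)) | q)):
    ~(~t -> ~p): α-rule — add ~t, ~~p.
    ~~((~r | (s <-> ~t)) | q): β-rule — branch into (~r | (s <-> ~t))  //  q.
      branch 1.1 (add (~r | (s <-> ~t))):
        (~r | (s <-> ~t)): β-rule — branch into ~r  //  (s <-> ~t).
          branch 1.1.1 (add ~r):
            ○ open, literals {p=T, r=F, t=F}.
          branch 1.1.2 (add (s <-> ~t)):
            (s <-> ~t): β-rule — branch into s, ~t  //  ~s, ~~t.
              branch 1.1.2.1 (add s, ~t):
                ○ open, literals {p=T, s=T, t=F}.
              branch 1.1.2.2 (add ~s, ~~t):
                × closes — contains both t and ~t.
      branch 1.2 (add q):
        ○ open, literals {p=T, q=T, t=F}.
  branch 2 (add ~~(~t -> ~p), ~((~r | (s <-> ~t)) | q)):
    ~((~r | (s <-> ~t)) | q): α-rule — add ~(~r | (s <-> ~t)), ~q.
    ~(~r | (s <-> ~t)): α-rule — add ~~r, ~(s <-> ~t).
    ~~(~t -> ~p): β-rule — branch into ~~t  //  ~p.
      branch 2.1 (add ~~t):
        ~(s <-> ~t): β-rule — branch into s, ~~t  //  ~s, ~t.
          branch 2.1.1 (add s, ~~t):
            ○ open, literals {q=F, r=T, s=T, t=T}.
          branch 2.1.2 (add ~s, ~t):
            × closes — contains both t and ~t.
      branch 2.2 (add ~p):
        ~(s <-> ~t): β-rule — branch into s, ~~t  //  ~s, ~t.
          branch 2.2.1 (add s, ~~t):
            ○ open, literals {p=F, q=F, r=T, s=T, t=T}.
          branch 2.2.2 (add ~s, ~t):
            ○ open, literals {p=F, q=F, r=T, s=F, t=F}.
2 branches closed, 6 open.
Each open branch fixes some atoms; the unmentioned ones are free. Counting distinct full assignments: branch {p=T, r=F, t=F} (q, s) contributes 4 new; branch {p=T, s=T, t=F} (q, r) contributes 2 new; branch {p=T, q=T, t=F} (r, s) contributes 1 new; branch {q=F, r=T, s=T, t=T} (p) contributes 2 new; branch {p=F, q=F, r=T, s=T, t=T} (none free) contributes 0 new; branch {p=F, q=F, r=T, s=F, t=F} (none free) contributes 1 new. Total: 10.

10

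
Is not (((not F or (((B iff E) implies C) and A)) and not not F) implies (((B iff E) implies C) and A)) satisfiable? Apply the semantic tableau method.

Initial set: {T not (((not F or (((B iff E) implies C) and A)) and not not F) implies (((B iff E) implies C) and A))}.
T not (((not F or (((B iff E) implies C) and A)) and not not F) implies (((B iff E) implies C) and A)): α-rule — add T ((not F or (((B iff E) implies C) and A)) and not not F), F (((B iff E) implies C) and A).
T ((not F or (((B iff E) implies C) and A)) and not not F): α-rule — add T (not F or (((B iff E) implies C) and A)), T not not F.
T not not F: drop double negation, giving T F.
F (((B iff E) implies C) and A): β-rule — branch into F ((B iff E) implies C)  //  F A.
  branch 1 (add F ((B iff E) implies C)):
    F ((B iff E) implies C): α-rule — add T (B iff E), F C.
    T (not F or (((B iff E) implies C) and A)): β-rule — branch into T not F  //  T (((B iff E) implies C) and A).
      branch 1.1 (add T not F):
        × closes — contains both F and not F.
      branch 1.2 (add T (((B iff E) implies C) and A)):
        T (((B iff E) implies C) and A): α-rule — add T ((B iff E) implies C), T A.
        T (B iff E): β-rule — branch into T B, T E  //  F B, F E.
          branch 1.2.1 (add T B, T E):
            T ((B iff E) implies C): β-rule — branch into F (B iff E)  //  T C.
              branch 1.2.1.1 (add F (B iff E)):
                F (B iff E): β-rule — branch into T B, F E  //  F B, T E.
                  branch 1.2.1.1.1 (add T B, F E):
                    × closes — contains both E and not E.
                  branch 1.2.1.1.2 (add F B, T E):
                    × closes — contains both B and not B.
              branch 1.2.1.2 (add T C):
                × closes — contains both C and not C.
          branch 1.2.2 (add F B, F E):
            T ((B iff E) implies C): β-rule — branch into F (B iff E)  //  T C.
              branch 1.2.2.1 (add F (B iff E)):
                F (B iff E): β-rule — branch into T B, F E  //  F B, T E.
                  branch 1.2.2.1.1 (add T B, F E):
                    × closes — contains both B and not B.
                  branch 1.2.2.1.2 (add F B, T E):
                    × closes — contains both E and not E.
              branch 1.2.2.2 (add T C):
                × closes — contains both C and not C.
  branch 2 (add F A):
    T (not F or (((B iff E) implies C) and A)): β-rule — branch into T not F  //  T (((B iff E) implies C) and A).
      branch 2.1 (add T not F):
        × closes — contains both F and not F.
      branch 2.2 (add T (((B iff E) implies C) and A)):
        T (((B iff E) implies C) and A): α-rule — add T ((B iff E) implies C), T A.
        × closes — contains both A and not A.
All 9 branches close.
Every branch closed; the formula is unsatisfiable.

Unsatisfiable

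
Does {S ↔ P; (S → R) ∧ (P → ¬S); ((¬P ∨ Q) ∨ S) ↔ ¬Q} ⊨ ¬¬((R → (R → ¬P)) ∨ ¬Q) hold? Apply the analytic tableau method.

Yes

Initial set: {(S ↔ P); ((S → R) ∧ (P → ¬S)); (((¬P ∨ Q) ∨ S) ↔ ¬Q); ¬¬¬((R → (R → ¬P)) ∨ ¬Q)}.
((S → R) ∧ (P → ¬S)): α-rule — add (S → R), (P → ¬S).
¬¬¬((R → (R → ¬P)) ∨ ¬Q): drop double negation, giving ¬((R → (R → ¬P)) ∨ ¬Q).
¬((R → (R → ¬P)) ∨ ¬Q): α-rule — add ¬(R → (R → ¬P)), ¬¬Q.
¬(R → (R → ¬P)): α-rule — add R, ¬(R → ¬P).
¬(R → ¬P): α-rule — add R, ¬¬P.
(S ↔ P): β-rule — branch into S, P  //  ¬S, ¬P.
  branch 1 (add S, P):
    (((¬P ∨ Q) ∨ S) ↔ ¬Q): β-rule — branch into ((¬P ∨ Q) ∨ S), ¬Q  //  ¬((¬P ∨ Q) ∨ S), ¬¬Q.
      branch 1.1 (add ((¬P ∨ Q) ∨ S), ¬Q):
        × closes — contains both Q and ¬Q.
      branch 1.2 (add ¬((¬P ∨ Q) ∨ S), ¬¬Q):
        ¬((¬P ∨ Q) ∨ S): α-rule — add ¬(¬P ∨ Q), ¬S.
        × closes — contains both S and ¬S.
  branch 2 (add ¬S, ¬P):
    × closes — contains both P and ¬P.
All 3 branches close.
Every branch closed, so the premises entail the conclusion.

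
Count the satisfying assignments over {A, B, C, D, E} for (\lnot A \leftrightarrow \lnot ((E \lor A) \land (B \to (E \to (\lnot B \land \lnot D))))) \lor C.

Initial set: {((\lnot A \leftrightarrow \lnot ((E \lor A) \land (B \to (E \to (\lnot B \land \lnot D))))) \lor C)}.
((\lnot A \leftrightarrow \lnot ((E \lor A) \land (B \to (E \to (\lnot B \land \lnot D))))) \lor C): β-rule — branch into (\lnot A \leftrightarrow \lnot ((E \lor A) \land (B \to (E \to (\lnot B \land \lnot D)))))  //  C.
  branch 1 (add (\lnot A \leftrightarrow \lnot ((E \lor A) \land (B \to (E \to (\lnot B \land \lnot D)))))):
    (\lnot A \leftrightarrow \lnot ((E \lor A) \land (B \to (E \to (\lnot B \land \lnot D))))): β-rule — branch into \lnot A, \lnot ((E \lor A) \land (B \to (E \to (\lnot B \land \lnot D))))  //  \lnot \lnot A, \lnot \lnot ((E \lor A) \land (B \to (E \to (\lnot B \land \lnot D)))).
      branch 1.1 (add \lnot A, \lnot ((E \lor A) \land (B \to (E \to (\lnot B \land \lnot D))))):
        \lnot ((E \lor A) \land (B \to (E \to (\lnot B \land \lnot D)))): β-rule — branch into \lnot (E \lor A)  //  \lnot (B \to (E \to (\lnot B \land \lnot D))).
          branch 1.1.1 (add \lnot (E \lor A)):
            \lnot (E \lor A): α-rule — add \lnot E, \lnot A.
            ○ open, literals {A=0, E=0}.
          branch 1.1.2 (add \lnot (B \to (E \to (\lnot B \land \lnot D)))):
            \lnot (B \to (E \to (\lnot B \land \lnot D))): α-rule — add B, \lnot (E \to (\lnot B \land \lnot D)).
            \lnot (E \to (\lnot B \land \lnot D)): α-rule — add E, \lnot (\lnot B \land \lnot D).
            \lnot (\lnot B \land \lnot D): β-rule — branch into \lnot \lnot B  //  \lnot \lnot D.
              branch 1.1.2.1 (add \lnot \lnot B):
                ○ open, literals {A=0, B=1, E=1}.
              branch 1.1.2.2 (add \lnot \lnot D):
                ○ open, literals {A=0, B=1, D=1, E=1}.
      branch 1.2 (add \lnot \lnot A, \lnot \lnot ((E \lor A) \land (B \to (E \to (\lnot B \land \lnot D))))):
        \lnot \lnot ((E \lor A) \land (B \to (E \to (\lnot B \land \lnot D)))): α-rule — add (E \lor A), (B \to (E \to (\lnot B \land \lnot D))).
        (E \lor A): β-rule — branch into E  //  A.
          branch 1.2.1 (add E):
            (B \to (E \to (\lnot B \land \lnot D))): β-rule — branch into \lnot B  //  (E \to (\lnot B \land \lnot D)).
              branch 1.2.1.1 (add \lnot B):
                ○ open, literals {A=1, B=0, E=1}.
              branch 1.2.1.2 (add (E \to (\lnot B \land \lnot D))):
                (E \to (\lnot B \land \lnot D)): β-rule — branch into \lnot E  //  (\lnot B \land \lnot D).
                  branch 1.2.1.2.1 (add \lnot E):
                    × closes — contains both E and \lnot E.
                  branch 1.2.1.2.2 (add (\lnot B \land \lnot D)):
                    (\lnot B \land \lnot D): α-rule — add \lnot B, \lnot D.
                    ○ open, literals {A=1, B=0, D=0, E=1}.
          branch 1.2.2 (add A):
            (B \to (E \to (\lnot B \land \lnot D))): β-rule — branch into \lnot B  //  (E \to (\lnot B \land \lnot D)).
              branch 1.2.2.1 (add \lnot B):
                ○ open, literals {A=1, B=0}.
              branch 1.2.2.2 (add (E \to (\lnot B \land \lnot D))):
                (E \to (\lnot B \land \lnot D)): β-rule — branch into \lnot E  //  (\lnot B \land \lnot D).
                  branch 1.2.2.2.1 (add \lnot E):
                    ○ open, literals {A=1, E=0}.
                  branch 1.2.2.2.2 (add (\lnot B \land \lnot D)):
                    (\lnot B \land \lnot D): α-rule — add \lnot B, \lnot D.
                    ○ open, literals {A=1, B=0, D=0}.
  branch 2 (add C):
    ○ open, literals {C=1}.
1 branch closed, 9 open.
Each open branch fixes some atoms; the unmentioned ones are free. Counting distinct full assignments: branch {A=0, E=0} (B, C, D) contributes 8 new; branch {A=0, B=1, E=1} (C, D) contributes 4 new; branch {A=0, B=1, D=1, E=1} (C) contributes 0 new; branch {A=1, B=0, E=1} (C, D) contributes 4 new; branch {A=1, B=0, D=0, E=1} (C) contributes 0 new; branch {A=1, B=0} (C, D, E) contributes 4 new; branch {A=1, E=0} (B, C, D) contributes 4 new; branch {A=1, B=0, D=0} (C, E) contributes 0 new; branch {C=1} (A, B, D, E) contributes 4 new. Total: 28.

28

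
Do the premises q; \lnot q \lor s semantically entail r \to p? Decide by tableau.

No

Initial set: {q; (\lnot q \lor s); \lnot (r \to p)}.
\lnot (r \to p): α-rule — add r, \lnot p.
(\lnot q \lor s): β-rule — branch into \lnot q  //  s.
  branch 1 (add \lnot q):
    × closes — contains both q and \lnot q.
  branch 2 (add s):
    ○ open, literals {p=0, q=1, r=1, s=1}.
1 branch closed, 1 open.
An open branch gives a countermodel: p=0, q=1, r=1, s=1 (unmentioned atoms arbitrary); the premises hold there but the conclusion fails.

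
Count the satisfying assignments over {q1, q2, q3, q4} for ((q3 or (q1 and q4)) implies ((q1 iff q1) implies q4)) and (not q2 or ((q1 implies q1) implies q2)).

Initial set: {(((q3 or (q1 and q4)) implies ((q1 iff q1) implies q4)) and (not q2 or ((q1 implies q1) implies q2)))}.
(((q3 or (q1 and q4)) implies ((q1 iff q1) implies q4)) and (not q2 or ((q1 implies q1) implies q2))): α-rule — add ((q3 or (q1 and q4)) implies ((q1 iff q1) implies q4)), (not q2 or ((q1 implies q1) implies q2)).
((q3 or (q1 and q4)) implies ((q1 iff q1) implies q4)): β-rule — branch into not (q3 or (q1 and q4))  //  ((q1 iff q1) implies q4).
  branch 1 (add not (q3 or (q1 and q4))):
    not (q3 or (q1 and q4)): α-rule — add not q3, not (q1 and q4).
    (not q2 or ((q1 implies q1) implies q2)): β-rule — branch into not q2  //  ((q1 implies q1) implies q2).
      branch 1.1 (add not q2):
        not (q1 and q4): β-rule — branch into not q1  //  not q4.
          branch 1.1.1 (add not q1):
            ○ open, literals {q1=0, q2=0, q3=0}.
          branch 1.1.2 (add not q4):
            ○ open, literals {q2=0, q3=0, q4=0}.
      branch 1.2 (add ((q1 implies q1) implies q2)):
        not (q1 and q4): β-rule — branch into not q1  //  not q4.
          branch 1.2.1 (add not q1):
            ((q1 implies q1) implies q2): β-rule — branch into not (q1 implies q1)  //  q2.
              branch 1.2.1.1 (add not (q1 implies q1)):
                not (q1 implies q1): α-rule — add q1, not q1.
                × closes — contains both q1 and not q1.
              branch 1.2.1.2 (add q2):
                ○ open, literals {q1=0, q2=1, q3=0}.
          branch 1.2.2 (add not q4):
            ((q1 implies q1) implies q2): β-rule — branch into not (q1 implies q1)  //  q2.
              branch 1.2.2.1 (add not (q1 implies q1)):
                not (q1 implies q1): α-rule — add q1, not q1.
                × closes — contains both q1 and not q1.
              branch 1.2.2.2 (add q2):
                ○ open, literals {q2=1, q3=0, q4=0}.
  branch 2 (add ((q1 iff q1) implies q4)):
    (not q2 or ((q1 implies q1) implies q2)): β-rule — branch into not q2  //  ((q1 implies q1) implies q2).
      branch 2.1 (add not q2):
        ((q1 iff q1) implies q4): β-rule — branch into not (q1 iff q1)  //  q4.
          branch 2.1.1 (add not (q1 iff q1)):
            not (q1 iff q1): β-rule — branch into q1, not q1  //  not q1, q1.
              branch 2.1.1.1 (add q1, not q1):
                × closes — contains both q1 and not q1.
              branch 2.1.1.2 (add not q1, q1):
                × closes — contains both q1 and not q1.
          branch 2.1.2 (add q4):
            ○ open, literals {q2=0, q4=1}.
      branch 2.2 (add ((q1 implies q1) implies q2)):
        ((q1 iff q1) implies q4): β-rule — branch into not (q1 iff q1)  //  q4.
          branch 2.2.1 (add not (q1 iff q1)):
            ((q1 implies q1) implies q2): β-rule — branch into not (q1 implies q1)  //  q2.
              branch 2.2.1.1 (add not (q1 implies q1)):
                not (q1 implies q1): α-rule — add q1, not q1.
                × closes — contains both q1 and not q1.
              branch 2.2.1.2 (add q2):
                not (q1 iff q1): β-rule — branch into q1, not q1  //  not q1, q1.
                  branch 2.2.1.2.1 (add q1, not q1):
                    × closes — contains both q1 and not q1.
                  branch 2.2.1.2.2 (add not q1, q1):
                    × closes — contains both q1 and not q1.
          branch 2.2.2 (add q4):
            ((q1 implies q1) implies q2): β-rule — branch into not (q1 implies q1)  //  q2.
              branch 2.2.2.1 (add not (q1 implies q1)):
                not (q1 implies q1): α-rule — add q1, not q1.
                × closes — contains both q1 and not q1.
              branch 2.2.2.2 (add q2):
                ○ open, literals {q2=1, q4=1}.
8 branches closed, 6 open.
Each open branch fixes some atoms; the unmentioned ones are free. Counting distinct full assignments: branch {q1=0, q2=0, q3=0} (q4) contributes 2 new; branch {q2=0, q3=0, q4=0} (q1) contributes 1 new; branch {q1=0, q2=1, q3=0} (q4) contributes 2 new; branch {q2=1, q3=0, q4=0} (q1) contributes 1 new; branch {q2=0, q4=1} (q1, q3) contributes 3 new; branch {q2=1, q4=1} (q1, q3) contributes 3 new. Total: 12.

12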